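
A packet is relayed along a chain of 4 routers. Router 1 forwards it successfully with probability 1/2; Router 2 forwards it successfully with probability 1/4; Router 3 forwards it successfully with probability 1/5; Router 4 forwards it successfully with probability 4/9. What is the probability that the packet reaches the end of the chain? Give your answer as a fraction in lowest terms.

Each stage is reached only if all earlier stages succeed, so
P = 1/2 × 1/4 × 1/5 × 4/9 = 4/360 = 1/90.

1/90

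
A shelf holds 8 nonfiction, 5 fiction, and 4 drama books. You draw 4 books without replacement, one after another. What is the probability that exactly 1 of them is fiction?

55/119

One ordering (fiction drawn first) has probability 5/17 × 12/16 × 11/15 × 10/14 = 6600/57120 = 55/476.
There are C(4,1) = 4 such orderings, each equally likely, so P = 4 × 55/476 = 55/119.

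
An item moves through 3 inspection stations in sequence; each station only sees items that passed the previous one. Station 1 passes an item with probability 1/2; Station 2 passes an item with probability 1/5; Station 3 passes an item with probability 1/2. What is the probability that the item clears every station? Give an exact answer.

Each stage is reached only if all earlier stages succeed, so
P = 1/2 × 1/5 × 1/2 = 1/20.

1/20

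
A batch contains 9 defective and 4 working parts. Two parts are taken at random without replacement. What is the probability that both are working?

1/13

P(every draw is working) = 4/13 × 3/12 = 12/156 = 1/13.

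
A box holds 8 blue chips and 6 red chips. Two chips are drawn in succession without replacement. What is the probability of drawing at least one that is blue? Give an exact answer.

P(no blue) = 6/14 × 5/13 = 30/182 = 15/91.
P(at least one) = 1 − 15/91 = 76/91.

76/91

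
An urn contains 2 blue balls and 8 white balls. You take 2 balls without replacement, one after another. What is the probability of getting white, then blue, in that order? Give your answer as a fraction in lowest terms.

Chain rule:
P = 8/10 × 2/9 = 16/90 = 8/45.

8/45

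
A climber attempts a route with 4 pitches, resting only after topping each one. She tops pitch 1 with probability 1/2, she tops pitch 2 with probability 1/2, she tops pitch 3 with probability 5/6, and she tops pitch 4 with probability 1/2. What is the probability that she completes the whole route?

5/48

Each stage is reached only if all earlier stages succeed, so
P = 1/2 × 1/2 × 5/6 × 1/2 = 5/48.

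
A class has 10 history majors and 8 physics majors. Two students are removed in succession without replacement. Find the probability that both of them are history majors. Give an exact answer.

5/17

P = 10/18 × 9/17 = 90/306 = 5/17.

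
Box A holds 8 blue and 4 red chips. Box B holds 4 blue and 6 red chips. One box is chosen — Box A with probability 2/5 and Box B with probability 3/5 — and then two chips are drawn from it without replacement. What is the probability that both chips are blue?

206/825

From Box A: P(both blue) = (8/12)(7/11) = 14/33.
From Box B: P(both blue) = (4/10)(3/9) = 2/15.
Total probability = (2/5)(14/33) + (3/5)(2/15) = 206/825.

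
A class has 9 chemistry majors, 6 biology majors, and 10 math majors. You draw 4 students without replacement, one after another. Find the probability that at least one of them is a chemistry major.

P(no chemistry majors) = 16/25 × 15/24 × 14/23 × 13/22 = 43680/303600 = 182/1265.
P(at least one) = 1 − 182/1265 = 1083/1265.

1083/1265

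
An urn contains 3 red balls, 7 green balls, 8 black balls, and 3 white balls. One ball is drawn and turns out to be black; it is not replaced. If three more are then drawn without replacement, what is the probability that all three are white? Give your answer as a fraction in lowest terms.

With the first ball removed, 3 white remain out of 20.
P = 3/20 × 2/19 × 1/18 = 6/6840 = 1/1140.

1/1140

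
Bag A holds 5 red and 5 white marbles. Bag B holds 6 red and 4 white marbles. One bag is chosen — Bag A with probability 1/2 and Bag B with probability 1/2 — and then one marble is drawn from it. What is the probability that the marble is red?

11/20

From Bag A: P(red) = 5/10.
From Bag B: P(red) = 6/10.
Total probability = (1/2)(5/10) + (1/2)(6/10) = 11/20.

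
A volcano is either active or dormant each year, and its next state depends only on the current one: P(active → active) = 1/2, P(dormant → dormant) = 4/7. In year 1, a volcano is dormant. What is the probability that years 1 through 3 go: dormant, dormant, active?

12/49

Year 1 is given. For each transition, use the conditional probability from the current state:
P(dormant | dormant) = 4/7; P(active | dormant) = 3/7.
P = 4/7 × 3/7 = 12/49.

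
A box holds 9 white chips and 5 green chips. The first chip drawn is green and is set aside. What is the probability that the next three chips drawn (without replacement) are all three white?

With the first chip removed, 9 white remain out of 13.
P = 9/13 × 8/12 × 7/11 = 504/1716 = 42/143.

42/143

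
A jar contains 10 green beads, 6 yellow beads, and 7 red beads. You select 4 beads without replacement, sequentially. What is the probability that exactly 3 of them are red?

One ordering (red drawn first) has probability 7/23 × 6/22 × 5/21 × 16/20 = 3360/212520 = 4/253.
There are C(4,3) = 4 such orderings, each equally likely, so P = 4 × 4/253 = 16/253.

16/253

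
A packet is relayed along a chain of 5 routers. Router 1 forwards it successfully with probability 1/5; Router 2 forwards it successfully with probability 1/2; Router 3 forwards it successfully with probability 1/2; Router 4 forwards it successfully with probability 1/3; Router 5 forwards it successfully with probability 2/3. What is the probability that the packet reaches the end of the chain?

The events are sequential, so multiply the conditional probabilities:
P = 1/5 × 1/2 × 1/2 × 1/3 × 2/3 = 2/180 = 1/90.

1/90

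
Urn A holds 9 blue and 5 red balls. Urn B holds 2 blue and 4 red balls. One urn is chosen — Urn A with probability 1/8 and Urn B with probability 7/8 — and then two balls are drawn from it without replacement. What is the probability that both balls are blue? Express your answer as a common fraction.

1177/10920

From Urn A: P(both blue) = (9/14)(8/13) = 36/91.
From Urn B: P(both blue) = (2/6)(1/5) = 1/15.
Total probability = (1/8)(36/91) + (7/8)(1/15) = 1177/10920.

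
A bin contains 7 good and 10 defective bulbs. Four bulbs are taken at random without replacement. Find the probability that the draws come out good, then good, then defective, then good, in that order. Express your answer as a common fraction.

5/136

Chain rule:
P = 7/17 × 6/16 × 10/15 × 5/14 = 2100/57120 = 5/136.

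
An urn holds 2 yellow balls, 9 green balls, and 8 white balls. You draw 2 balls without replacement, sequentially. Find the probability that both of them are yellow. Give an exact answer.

1/171

P = 2/19 × 1/18 = 2/342 = 1/171.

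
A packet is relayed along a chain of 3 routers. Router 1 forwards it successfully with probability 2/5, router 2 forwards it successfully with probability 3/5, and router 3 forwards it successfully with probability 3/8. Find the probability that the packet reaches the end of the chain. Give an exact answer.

Each stage is reached only if all earlier stages succeed, so
P = 2/5 × 3/5 × 3/8 = 18/200 = 9/100.

9/100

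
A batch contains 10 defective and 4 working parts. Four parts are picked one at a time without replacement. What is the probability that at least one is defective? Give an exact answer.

1000/1001

P(no defective) = 4/14 × 3/13 × 2/12 × 1/11 = 24/24024 = 1/1001.
P(at least one) = 1 − 1/1001 = 1000/1001.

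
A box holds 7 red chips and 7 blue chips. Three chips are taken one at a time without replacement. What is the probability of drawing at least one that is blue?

P(no blue) = 7/14 × 6/13 × 5/12 = 210/2184 = 5/52.
P(at least one) = 1 − 5/52 = 47/52.

47/52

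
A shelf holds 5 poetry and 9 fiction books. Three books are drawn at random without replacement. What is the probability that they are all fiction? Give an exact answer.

P(all fiction) = 9/14 × 8/13 × 7/12 = 504/2184 = 3/13.

3/13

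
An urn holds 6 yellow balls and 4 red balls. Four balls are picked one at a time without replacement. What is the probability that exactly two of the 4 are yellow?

One ordering (yellow drawn first) has probability 6/10 × 5/9 × 4/8 × 3/7 = 360/5040 = 1/14.
There are C(4,2) = 6 such orderings, each equally likely, so P = 6 × 1/14 = 3/7.

3/7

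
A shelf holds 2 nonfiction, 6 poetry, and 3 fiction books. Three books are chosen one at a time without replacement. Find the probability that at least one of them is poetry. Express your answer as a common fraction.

31/33

P(no poetry) = 5/11 × 4/10 × 3/9 = 60/990 = 2/33.
P(at least one) = 1 − 2/33 = 31/33.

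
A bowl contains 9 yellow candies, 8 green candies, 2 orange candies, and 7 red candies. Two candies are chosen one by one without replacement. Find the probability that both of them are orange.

P = 2/26 × 1/25 = 2/650 = 1/325.

1/325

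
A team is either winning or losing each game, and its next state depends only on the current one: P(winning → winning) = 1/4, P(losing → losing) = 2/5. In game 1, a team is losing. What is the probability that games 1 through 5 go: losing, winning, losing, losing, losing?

9/125

Game 1 is given. For each transition, use the conditional probability from the current state:
P(winning | losing) = 3/5; P(losing | winning) = 3/4; P(losing | losing) = 2/5; P(losing | losing) = 2/5.
P = 3/5 × 3/4 × 2/5 × 2/5 = 36/500 = 9/125.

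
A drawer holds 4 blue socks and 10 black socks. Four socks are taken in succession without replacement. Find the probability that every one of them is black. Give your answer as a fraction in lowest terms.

30/143

P = 10/14 × 9/13 × 8/12 × 7/11 = 5040/24024 = 30/143.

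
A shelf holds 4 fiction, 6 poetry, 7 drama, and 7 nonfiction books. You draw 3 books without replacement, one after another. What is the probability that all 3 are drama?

P(every draw is drama) = 7/24 × 6/23 × 5/22 = 210/12144 = 35/2024.

35/2024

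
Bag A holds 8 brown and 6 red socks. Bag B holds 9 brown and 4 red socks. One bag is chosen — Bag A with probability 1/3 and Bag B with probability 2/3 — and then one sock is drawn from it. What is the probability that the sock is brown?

178/273

From Bag A: P(brown) = 8/14.
From Bag B: P(brown) = 9/13.
Total probability = (1/3)(8/14) + (2/3)(9/13) = 178/273.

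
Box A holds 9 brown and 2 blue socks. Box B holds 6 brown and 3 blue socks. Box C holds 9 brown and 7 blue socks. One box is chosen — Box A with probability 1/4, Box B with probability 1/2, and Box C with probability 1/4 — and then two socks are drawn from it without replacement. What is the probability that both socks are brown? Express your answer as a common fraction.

59/132

From Box A: P(both brown) = (9/11)(8/10) = 36/55.
From Box B: P(both brown) = (6/9)(5/8) = 5/12.
From Box C: P(both brown) = (9/16)(8/15) = 3/10.
Total probability = (1/4)(36/55) + (1/2)(5/12) + (1/4)(3/10) = 59/132.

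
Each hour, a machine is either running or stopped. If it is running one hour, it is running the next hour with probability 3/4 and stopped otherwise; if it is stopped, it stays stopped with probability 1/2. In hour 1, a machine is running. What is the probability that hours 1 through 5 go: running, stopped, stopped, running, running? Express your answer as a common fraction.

Hour 1 is given. For each transition, use the conditional probability from the current state:
P(stopped | running) = 1/4; P(stopped | stopped) = 1/2; P(running | stopped) = 1/2; P(running | running) = 3/4.
P = 1/4 × 1/2 × 1/2 × 3/4 = 3/64.

3/64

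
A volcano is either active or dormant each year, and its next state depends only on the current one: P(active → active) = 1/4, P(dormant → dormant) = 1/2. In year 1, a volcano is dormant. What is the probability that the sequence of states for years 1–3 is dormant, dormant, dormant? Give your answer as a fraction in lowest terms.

1/4

Year 1 is given. For each transition, use the conditional probability from the current state:
P(dormant | dormant) = 1/2; P(dormant | dormant) = 1/2.
P = 1/2 × 1/2 = 1/4.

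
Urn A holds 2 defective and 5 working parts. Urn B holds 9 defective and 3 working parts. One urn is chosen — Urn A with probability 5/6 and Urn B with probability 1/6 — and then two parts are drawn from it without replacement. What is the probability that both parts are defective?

From Urn A: P(both defective) = (2/7)(1/6) = 1/21.
From Urn B: P(both defective) = (9/12)(8/11) = 6/11.
Total probability = (5/6)(1/21) + (1/6)(6/11) = 181/1386.

181/1386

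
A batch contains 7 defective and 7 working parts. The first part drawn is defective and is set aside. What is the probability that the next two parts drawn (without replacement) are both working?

7/26

With the first part removed, 7 working remain out of 13.
P = 7/13 × 6/12 = 42/156 = 7/26.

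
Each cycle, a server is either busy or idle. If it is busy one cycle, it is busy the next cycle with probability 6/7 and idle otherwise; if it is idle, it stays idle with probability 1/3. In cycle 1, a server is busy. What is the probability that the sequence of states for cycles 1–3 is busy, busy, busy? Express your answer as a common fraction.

Cycle 1 is given. For each transition, use the conditional probability from the current state:
P(busy | busy) = 6/7; P(busy | busy) = 6/7.
P = 6/7 × 6/7 = 36/49.

36/49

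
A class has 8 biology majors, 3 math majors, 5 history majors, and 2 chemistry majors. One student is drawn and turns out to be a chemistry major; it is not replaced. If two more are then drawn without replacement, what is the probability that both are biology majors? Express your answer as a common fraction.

7/34

After the first draw, 8 of the remaining 17 students are biology majors.
P = 8/17 × 7/16 = 56/272 = 7/34.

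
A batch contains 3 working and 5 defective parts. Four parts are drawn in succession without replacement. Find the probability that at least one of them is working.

P(no working) = 5/8 × 4/7 × 3/6 × 2/5 = 120/1680 = 1/14.
P(at least one) = 1 − 1/14 = 13/14.

13/14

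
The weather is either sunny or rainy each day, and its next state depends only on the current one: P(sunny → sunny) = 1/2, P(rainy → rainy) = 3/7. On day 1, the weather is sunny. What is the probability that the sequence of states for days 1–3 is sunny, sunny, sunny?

1/4

Day 1 is given. For each transition, use the conditional probability from the current state:
P(sunny | sunny) = 1/2; P(sunny | sunny) = 1/2.
P = 1/2 × 1/2 = 1/4.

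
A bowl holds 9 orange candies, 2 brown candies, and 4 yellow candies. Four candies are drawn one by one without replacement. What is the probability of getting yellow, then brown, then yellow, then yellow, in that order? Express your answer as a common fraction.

2/1365

Chain rule:
P = 4/15 × 2/14 × 3/13 × 2/12 = 48/32760 = 2/1365.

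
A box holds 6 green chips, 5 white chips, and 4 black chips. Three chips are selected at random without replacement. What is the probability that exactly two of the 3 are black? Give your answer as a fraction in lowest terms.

66/455

One ordering (black drawn first) has probability 4/15 × 3/14 × 11/13 = 132/2730 = 22/455.
There are C(3,2) = 3 such orderings, each equally likely, so P = 3 × 22/455 = 66/455.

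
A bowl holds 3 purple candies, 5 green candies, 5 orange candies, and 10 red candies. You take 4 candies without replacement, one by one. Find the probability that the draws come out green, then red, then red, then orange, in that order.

Chain rule:
P = 5/23 × 10/22 × 9/21 × 5/20 = 2250/212520 = 75/7084.

75/7084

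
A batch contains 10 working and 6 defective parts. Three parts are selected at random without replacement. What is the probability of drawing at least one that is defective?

11/14

P(no defective) = 10/16 × 9/15 × 8/14 = 720/3360 = 3/14.
P(at least one) = 1 − 3/14 = 11/14.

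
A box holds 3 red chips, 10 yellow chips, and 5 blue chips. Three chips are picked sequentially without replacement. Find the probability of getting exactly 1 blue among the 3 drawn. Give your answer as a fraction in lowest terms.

One ordering (blue drawn first) has probability 5/18 × 13/17 × 12/16 = 780/4896 = 65/408.
There are C(3,1) = 3 such orderings, each equally likely, so P = 3 × 65/408 = 65/136.

65/136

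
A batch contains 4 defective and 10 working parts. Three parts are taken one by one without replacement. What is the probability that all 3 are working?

30/91

P(all working) = 10/14 × 9/13 × 8/12 = 720/2184 = 30/91.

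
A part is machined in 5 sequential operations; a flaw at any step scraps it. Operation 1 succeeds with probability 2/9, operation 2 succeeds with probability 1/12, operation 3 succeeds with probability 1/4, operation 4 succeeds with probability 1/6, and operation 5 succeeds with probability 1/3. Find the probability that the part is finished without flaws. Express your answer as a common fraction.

Each stage is reached only if all earlier stages succeed, so
P = 2/9 × 1/12 × 1/4 × 1/6 × 1/3 = 2/7776 = 1/3888.

1/3888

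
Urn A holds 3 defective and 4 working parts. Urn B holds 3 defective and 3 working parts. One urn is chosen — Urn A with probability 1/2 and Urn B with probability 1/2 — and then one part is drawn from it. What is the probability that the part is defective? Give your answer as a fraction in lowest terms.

13/28

From Urn A: P(defective) = 3/7.
From Urn B: P(defective) = 3/6.
Total probability = (1/2)(3/7) + (1/2)(3/6) = 13/28.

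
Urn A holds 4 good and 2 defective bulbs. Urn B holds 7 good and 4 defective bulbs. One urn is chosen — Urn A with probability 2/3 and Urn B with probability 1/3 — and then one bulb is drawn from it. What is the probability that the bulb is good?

65/99

From Urn A: P(good) = 4/6.
From Urn B: P(good) = 7/11.
Total probability = (2/3)(4/6) + (1/3)(7/11) = 65/99.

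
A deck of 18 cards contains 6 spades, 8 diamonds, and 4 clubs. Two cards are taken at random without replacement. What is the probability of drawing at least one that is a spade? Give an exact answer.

29/51

P(no spades) = 12/18 × 11/17 = 132/306 = 22/51.
P(at least one) = 1 − 22/51 = 29/51.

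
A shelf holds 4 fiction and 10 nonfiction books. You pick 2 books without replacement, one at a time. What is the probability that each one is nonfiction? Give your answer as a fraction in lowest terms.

P(every draw is nonfiction) = 10/14 × 9/13 = 90/182 = 45/91.

45/91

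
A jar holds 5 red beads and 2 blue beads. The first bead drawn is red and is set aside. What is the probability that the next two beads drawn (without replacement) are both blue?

1/15

After the first draw, 2 of the remaining 6 beads are blue.
P = 2/6 × 1/5 = 2/30 = 1/15.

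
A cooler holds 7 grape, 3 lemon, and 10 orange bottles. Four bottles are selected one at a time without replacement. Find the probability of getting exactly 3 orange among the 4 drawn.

80/323

One ordering (orange drawn first) has probability 10/20 × 9/19 × 8/18 × 10/17 = 7200/116280 = 20/323.
There are C(4,3) = 4 such orderings, each equally likely, so P = 4 × 20/323 = 80/323.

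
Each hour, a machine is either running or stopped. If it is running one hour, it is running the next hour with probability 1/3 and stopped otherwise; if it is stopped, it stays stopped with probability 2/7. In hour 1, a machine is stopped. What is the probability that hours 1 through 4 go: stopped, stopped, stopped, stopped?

Hour 1 is given. For each transition, use the conditional probability from the current state:
P(stopped | stopped) = 2/7; P(stopped | stopped) = 2/7; P(stopped | stopped) = 2/7.
P = 2/7 × 2/7 × 2/7 = 8/343.

8/343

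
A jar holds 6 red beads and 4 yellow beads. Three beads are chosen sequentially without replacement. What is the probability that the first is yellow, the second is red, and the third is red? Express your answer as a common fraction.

1/6

Multiply the probability of each draw given the previous ones:
P = 4/10 × 6/9 × 5/8 = 120/720 = 1/6.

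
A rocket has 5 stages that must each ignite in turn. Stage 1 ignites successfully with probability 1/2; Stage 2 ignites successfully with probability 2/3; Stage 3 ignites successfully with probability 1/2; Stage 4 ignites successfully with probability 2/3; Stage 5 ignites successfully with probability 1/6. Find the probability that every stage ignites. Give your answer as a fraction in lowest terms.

1/54

Each stage is reached only if all earlier stages succeed, so
P = 1/2 × 2/3 × 1/2 × 2/3 × 1/6 = 4/216 = 1/54.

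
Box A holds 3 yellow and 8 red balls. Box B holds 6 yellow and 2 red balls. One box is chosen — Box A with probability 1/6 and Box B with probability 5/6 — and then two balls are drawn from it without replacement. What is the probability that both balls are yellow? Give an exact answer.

From Box A: P(both yellow) = (3/11)(2/10) = 3/55.
From Box B: P(both yellow) = (6/8)(5/7) = 15/28.
Total probability = (1/6)(3/55) + (5/6)(15/28) = 1403/3080.

1403/3080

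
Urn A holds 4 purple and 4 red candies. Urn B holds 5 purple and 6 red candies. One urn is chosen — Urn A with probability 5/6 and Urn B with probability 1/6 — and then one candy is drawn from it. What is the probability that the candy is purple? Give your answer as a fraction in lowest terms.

65/132

From Urn A: P(purple) = 4/8.
From Urn B: P(purple) = 5/11.
Total probability = (5/6)(4/8) + (1/6)(5/11) = 65/132.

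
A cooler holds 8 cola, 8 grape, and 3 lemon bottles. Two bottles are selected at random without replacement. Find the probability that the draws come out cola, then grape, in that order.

Each draw changes the counts, so multiply the conditional probabilities along the sequence:
P = 8/19 × 8/18 = 64/342 = 32/171.

32/171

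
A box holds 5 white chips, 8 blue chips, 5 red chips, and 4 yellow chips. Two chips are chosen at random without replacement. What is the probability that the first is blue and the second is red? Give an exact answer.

20/231

Chain rule:
P = 8/22 × 5/21 = 40/462 = 20/231.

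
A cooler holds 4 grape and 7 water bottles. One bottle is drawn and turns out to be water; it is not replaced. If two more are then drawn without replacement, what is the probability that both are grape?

2/15

With the first bottle removed, 4 grape remain out of 10.
P = 4/10 × 3/9 = 12/90 = 2/15.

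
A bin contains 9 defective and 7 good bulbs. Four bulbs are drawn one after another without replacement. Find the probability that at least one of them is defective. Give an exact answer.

P(no defective) = 7/16 × 6/15 × 5/14 × 4/13 = 840/43680 = 1/52.
P(at least one) = 1 − 1/52 = 51/52.

51/52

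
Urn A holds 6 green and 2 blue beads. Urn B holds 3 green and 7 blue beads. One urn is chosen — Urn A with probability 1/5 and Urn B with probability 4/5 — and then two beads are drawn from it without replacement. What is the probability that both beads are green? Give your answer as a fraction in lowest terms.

337/2100

From Urn A: P(both green) = (6/8)(5/7) = 15/28.
From Urn B: P(both green) = (3/10)(2/9) = 1/15.
Total probability = (1/5)(15/28) + (4/5)(1/15) = 337/2100.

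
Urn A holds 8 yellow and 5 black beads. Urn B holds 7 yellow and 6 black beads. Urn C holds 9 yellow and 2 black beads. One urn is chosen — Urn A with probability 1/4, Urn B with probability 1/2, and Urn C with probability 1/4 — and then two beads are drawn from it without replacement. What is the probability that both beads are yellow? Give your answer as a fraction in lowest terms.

From Urn A: P(both yellow) = (8/13)(7/12) = 14/39.
From Urn B: P(both yellow) = (7/13)(6/12) = 7/26.
From Urn C: P(both yellow) = (9/11)(8/10) = 36/55.
Total probability = (1/4)(14/39) + (1/2)(7/26) + (1/4)(36/55) = 3329/8580.

3329/8580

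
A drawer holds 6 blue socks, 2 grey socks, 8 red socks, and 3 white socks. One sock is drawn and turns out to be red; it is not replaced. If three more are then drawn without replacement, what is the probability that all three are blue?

5/204

With the first sock removed, 6 blue remain out of 18.
P = 6/18 × 5/17 × 4/16 = 120/4896 = 5/204.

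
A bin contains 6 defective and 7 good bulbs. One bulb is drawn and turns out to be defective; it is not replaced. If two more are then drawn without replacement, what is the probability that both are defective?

5/33

After the first draw, 5 of the remaining 12 bulbs are defective.
P = 5/12 × 4/11 = 20/132 = 5/33.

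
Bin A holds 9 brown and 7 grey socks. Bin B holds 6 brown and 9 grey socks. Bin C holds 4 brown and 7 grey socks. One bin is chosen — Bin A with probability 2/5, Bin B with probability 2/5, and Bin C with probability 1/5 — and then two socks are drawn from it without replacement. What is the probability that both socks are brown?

From Bin A: P(both brown) = (9/16)(8/15) = 3/10.
From Bin B: P(both brown) = (6/15)(5/14) = 1/7.
From Bin C: P(both brown) = (4/11)(3/10) = 6/55.
Total probability = (2/5)(3/10) + (2/5)(1/7) + (1/5)(6/55) = 383/1925.

383/1925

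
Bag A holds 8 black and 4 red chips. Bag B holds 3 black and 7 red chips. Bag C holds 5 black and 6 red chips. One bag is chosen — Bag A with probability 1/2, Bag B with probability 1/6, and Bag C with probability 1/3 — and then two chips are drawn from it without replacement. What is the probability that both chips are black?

281/990

From Bag A: P(both black) = (8/12)(7/11) = 14/33.
From Bag B: P(both black) = (3/10)(2/9) = 1/15.
From Bag C: P(both black) = (5/11)(4/10) = 2/11.
Total probability = (1/2)(14/33) + (1/6)(1/15) + (1/3)(2/11) = 281/990.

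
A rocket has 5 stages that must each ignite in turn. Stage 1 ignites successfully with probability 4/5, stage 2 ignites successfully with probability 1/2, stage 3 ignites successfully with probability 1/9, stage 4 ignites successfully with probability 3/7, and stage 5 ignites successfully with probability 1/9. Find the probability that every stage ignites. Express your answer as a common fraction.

2/945

The events are sequential, so multiply the conditional probabilities:
P = 4/5 × 1/2 × 1/9 × 3/7 × 1/9 = 12/5670 = 2/945.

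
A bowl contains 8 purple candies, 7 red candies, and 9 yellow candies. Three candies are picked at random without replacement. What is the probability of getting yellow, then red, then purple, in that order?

21/506

Each draw changes the counts, so multiply the conditional probabilities along the sequence:
P = 9/24 × 7/23 × 8/22 = 504/12144 = 21/506.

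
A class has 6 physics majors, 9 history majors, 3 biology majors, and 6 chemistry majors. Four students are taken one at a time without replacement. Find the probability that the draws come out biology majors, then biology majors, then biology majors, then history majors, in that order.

3/14168

Each draw changes the counts, so multiply the conditional probabilities along the sequence:
P = 3/24 × 2/23 × 1/22 × 9/21 = 54/255024 = 3/14168.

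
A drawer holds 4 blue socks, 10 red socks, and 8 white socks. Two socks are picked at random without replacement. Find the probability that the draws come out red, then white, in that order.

40/231

Chain rule:
P = 10/22 × 8/21 = 80/462 = 40/231.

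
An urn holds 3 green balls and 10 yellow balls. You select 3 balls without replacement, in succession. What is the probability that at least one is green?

P(no green) = 10/13 × 9/12 × 8/11 = 720/1716 = 60/143.
P(at least one) = 1 − 60/143 = 83/143.

83/143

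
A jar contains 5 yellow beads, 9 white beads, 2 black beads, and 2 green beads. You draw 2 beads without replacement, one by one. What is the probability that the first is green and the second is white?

1/17

Multiply the probability of each draw given the previous ones:
P = 2/18 × 9/17 = 18/306 = 1/17.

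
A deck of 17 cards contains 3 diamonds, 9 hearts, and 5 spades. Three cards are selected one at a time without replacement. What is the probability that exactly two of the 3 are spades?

3/17

One ordering (spades drawn first) has probability 5/17 × 4/16 × 12/15 = 240/4080 = 1/17.
There are C(3,2) = 3 such orderings, each equally likely, so P = 3 × 1/17 = 3/17.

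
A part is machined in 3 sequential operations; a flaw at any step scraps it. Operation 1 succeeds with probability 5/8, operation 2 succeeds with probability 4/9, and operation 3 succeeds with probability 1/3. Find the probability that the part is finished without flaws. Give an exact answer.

5/54

Each stage is reached only if all earlier stages succeed, so
P = 5/8 × 4/9 × 1/3 = 20/216 = 5/54.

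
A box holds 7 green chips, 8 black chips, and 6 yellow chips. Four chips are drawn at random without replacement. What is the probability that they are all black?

P = 8/21 × 7/20 × 6/19 × 5/18 = 1680/143640 = 2/171.

2/171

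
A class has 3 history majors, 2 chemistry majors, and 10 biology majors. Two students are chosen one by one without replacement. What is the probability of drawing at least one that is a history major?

P(no history majors) = 12/15 × 11/14 = 132/210 = 22/35.
P(at least one) = 1 − 22/35 = 13/35.

13/35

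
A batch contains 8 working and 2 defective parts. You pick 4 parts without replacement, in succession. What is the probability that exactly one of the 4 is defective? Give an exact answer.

One ordering (defective drawn first) has probability 2/10 × 8/9 × 7/8 × 6/7 = 672/5040 = 2/15.
There are C(4,1) = 4 such orderings, each equally likely, so P = 4 × 2/15 = 8/15.

8/15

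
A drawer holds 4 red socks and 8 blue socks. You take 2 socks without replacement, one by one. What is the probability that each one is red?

P = 4/12 × 3/11 = 12/132 = 1/11.

1/11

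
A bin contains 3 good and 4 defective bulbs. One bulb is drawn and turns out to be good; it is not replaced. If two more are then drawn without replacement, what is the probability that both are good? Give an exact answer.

1/15

After the first draw, 2 of the remaining 6 bulbs are good.
P = 2/6 × 1/5 = 2/30 = 1/15.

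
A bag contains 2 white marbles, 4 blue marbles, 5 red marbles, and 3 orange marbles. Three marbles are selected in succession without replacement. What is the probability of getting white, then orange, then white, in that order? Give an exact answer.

Chain rule:
P = 2/14 × 3/13 × 1/12 = 6/2184 = 1/364.

1/364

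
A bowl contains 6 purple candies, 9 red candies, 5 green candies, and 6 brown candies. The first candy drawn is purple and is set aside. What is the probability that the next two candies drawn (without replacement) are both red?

With the first candy removed, 9 red remain out of 25.
P = 9/25 × 8/24 = 72/600 = 3/25.

3/25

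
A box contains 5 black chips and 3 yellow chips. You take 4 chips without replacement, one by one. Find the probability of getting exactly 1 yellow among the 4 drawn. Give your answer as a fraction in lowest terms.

One ordering (yellow drawn first) has probability 3/8 × 5/7 × 4/6 × 3/5 = 180/1680 = 3/28.
There are C(4,1) = 4 such orderings, each equally likely, so P = 4 × 3/28 = 3/7.

3/7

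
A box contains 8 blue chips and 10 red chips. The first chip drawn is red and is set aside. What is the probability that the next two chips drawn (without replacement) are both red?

With the first chip removed, 9 red remain out of 17.
P = 9/17 × 8/16 = 72/272 = 9/34.

9/34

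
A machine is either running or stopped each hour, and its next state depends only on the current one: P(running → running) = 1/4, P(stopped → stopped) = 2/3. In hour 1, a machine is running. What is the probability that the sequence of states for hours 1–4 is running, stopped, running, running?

Hour 1 is given. For each transition, use the conditional probability from the current state:
P(stopped | running) = 3/4; P(running | stopped) = 1/3; P(running | running) = 1/4.
P = 3/4 × 1/3 × 1/4 = 3/48 = 1/16.

1/16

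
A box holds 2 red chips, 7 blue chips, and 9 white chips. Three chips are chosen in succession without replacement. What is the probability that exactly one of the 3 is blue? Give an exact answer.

385/816

One ordering (blue drawn first) has probability 7/18 × 11/17 × 10/16 = 770/4896 = 385/2448.
There are C(3,1) = 3 such orderings, each equally likely, so P = 3 × 385/2448 = 385/816.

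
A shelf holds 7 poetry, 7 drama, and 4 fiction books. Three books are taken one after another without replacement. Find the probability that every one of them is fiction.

1/204

P(every draw is fiction) = 4/18 × 3/17 × 2/16 = 24/4896 = 1/204.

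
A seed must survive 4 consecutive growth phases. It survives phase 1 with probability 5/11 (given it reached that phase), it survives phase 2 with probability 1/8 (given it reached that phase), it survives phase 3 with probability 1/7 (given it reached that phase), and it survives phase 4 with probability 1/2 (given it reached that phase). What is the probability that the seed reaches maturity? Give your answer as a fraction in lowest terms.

The events are sequential, so multiply the conditional probabilities:
P = 5/11 × 1/8 × 1/7 × 1/2 = 5/1232.

5/1232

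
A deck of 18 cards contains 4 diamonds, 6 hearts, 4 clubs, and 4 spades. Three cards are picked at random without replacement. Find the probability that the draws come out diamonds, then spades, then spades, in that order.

1/102

Multiply the probability of each draw given the previous ones:
P = 4/18 × 4/17 × 3/16 = 48/4896 = 1/102.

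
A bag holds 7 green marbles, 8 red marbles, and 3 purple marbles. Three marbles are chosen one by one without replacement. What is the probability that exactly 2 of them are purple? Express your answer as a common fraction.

15/272

One ordering (purple drawn first) has probability 3/18 × 2/17 × 15/16 = 90/4896 = 5/272.
There are C(3,2) = 3 such orderings, each equally likely, so P = 3 × 5/272 = 15/272.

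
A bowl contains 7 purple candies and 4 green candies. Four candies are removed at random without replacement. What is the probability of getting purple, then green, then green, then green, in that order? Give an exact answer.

7/330

Each draw changes the counts, so multiply the conditional probabilities along the sequence:
P = 7/11 × 4/10 × 3/9 × 2/8 = 168/7920 = 7/330.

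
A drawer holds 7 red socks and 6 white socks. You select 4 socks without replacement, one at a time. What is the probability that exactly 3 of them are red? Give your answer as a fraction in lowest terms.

42/143

One ordering (red drawn first) has probability 7/13 × 6/12 × 5/11 × 6/10 = 1260/17160 = 21/286.
There are C(4,3) = 4 such orderings, each equally likely, so P = 4 × 21/286 = 42/143.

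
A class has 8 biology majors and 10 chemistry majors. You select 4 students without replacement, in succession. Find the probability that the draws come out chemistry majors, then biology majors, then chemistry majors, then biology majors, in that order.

Each draw changes the counts, so multiply the conditional probabilities along the sequence:
P = 10/18 × 8/17 × 9/16 × 7/15 = 5040/73440 = 7/102.

7/102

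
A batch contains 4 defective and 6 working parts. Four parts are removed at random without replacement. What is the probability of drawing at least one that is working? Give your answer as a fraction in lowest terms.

209/210

P(no working) = 4/10 × 3/9 × 2/8 × 1/7 = 24/5040 = 1/210.
P(at least one) = 1 − 1/210 = 209/210.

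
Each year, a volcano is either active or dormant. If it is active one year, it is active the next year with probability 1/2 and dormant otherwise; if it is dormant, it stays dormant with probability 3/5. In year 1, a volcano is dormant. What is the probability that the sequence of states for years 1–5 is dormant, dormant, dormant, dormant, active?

54/625

Year 1 is given. For each transition, use the conditional probability from the current state:
P(dormant | dormant) = 3/5; P(dormant | dormant) = 3/5; P(dormant | dormant) = 3/5; P(active | dormant) = 2/5.
P = 3/5 × 3/5 × 3/5 × 2/5 = 54/625.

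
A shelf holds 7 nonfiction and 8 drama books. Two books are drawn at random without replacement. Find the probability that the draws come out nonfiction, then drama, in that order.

Each draw changes the counts, so multiply the conditional probabilities along the sequence:
P = 7/15 × 8/14 = 56/210 = 4/15.

4/15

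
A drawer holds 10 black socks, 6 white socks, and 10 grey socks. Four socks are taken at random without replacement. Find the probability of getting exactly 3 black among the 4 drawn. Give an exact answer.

One ordering (black drawn first) has probability 10/26 × 9/25 × 8/24 × 16/23 = 11520/358800 = 48/1495.
There are C(4,3) = 4 such orderings, each equally likely, so P = 4 × 48/1495 = 192/1495.

192/1495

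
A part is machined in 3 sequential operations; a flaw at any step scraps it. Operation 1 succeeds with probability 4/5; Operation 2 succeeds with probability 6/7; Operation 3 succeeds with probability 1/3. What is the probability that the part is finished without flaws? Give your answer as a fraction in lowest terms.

8/35

Each stage is reached only if all earlier stages succeed, so
P = 4/5 × 6/7 × 1/3 = 24/105 = 8/35.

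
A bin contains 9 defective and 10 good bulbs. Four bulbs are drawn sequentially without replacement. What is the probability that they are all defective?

P = 9/19 × 8/18 × 7/17 × 6/16 = 3024/93024 = 21/646.

21/646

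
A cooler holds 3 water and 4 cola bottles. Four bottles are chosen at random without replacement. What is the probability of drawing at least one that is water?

34/35

P(no water) = 4/7 × 3/6 × 2/5 × 1/4 = 24/840 = 1/35.
P(at least one) = 1 − 1/35 = 34/35.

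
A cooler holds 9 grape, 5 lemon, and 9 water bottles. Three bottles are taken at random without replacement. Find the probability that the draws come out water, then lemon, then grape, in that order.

Multiply the probability of each draw given the previous ones:
P = 9/23 × 5/22 × 9/21 = 405/10626 = 135/3542.

135/3542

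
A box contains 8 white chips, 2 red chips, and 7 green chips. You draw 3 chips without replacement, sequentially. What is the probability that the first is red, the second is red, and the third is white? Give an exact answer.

Chain rule:
P = 2/17 × 1/16 × 8/15 = 16/4080 = 1/255.

1/255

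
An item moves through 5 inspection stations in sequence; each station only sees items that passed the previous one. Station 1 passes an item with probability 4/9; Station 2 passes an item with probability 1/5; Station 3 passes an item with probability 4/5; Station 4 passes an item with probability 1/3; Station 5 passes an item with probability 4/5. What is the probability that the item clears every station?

64/3375

Each stage is reached only if all earlier stages succeed, so
P = 4/9 × 1/5 × 4/5 × 1/3 × 4/5 = 64/3375.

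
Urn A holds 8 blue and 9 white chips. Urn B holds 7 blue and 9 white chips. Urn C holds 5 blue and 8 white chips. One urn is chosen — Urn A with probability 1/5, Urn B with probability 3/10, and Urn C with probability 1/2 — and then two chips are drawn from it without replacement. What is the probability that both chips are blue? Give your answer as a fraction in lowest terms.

41843/265200

From Urn A: P(both blue) = (8/17)(7/16) = 7/34.
From Urn B: P(both blue) = (7/16)(6/15) = 7/40.
From Urn C: P(both blue) = (5/13)(4/12) = 5/39.
Total probability = (1/5)(7/34) + (3/10)(7/40) + (1/2)(5/39) = 41843/265200.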